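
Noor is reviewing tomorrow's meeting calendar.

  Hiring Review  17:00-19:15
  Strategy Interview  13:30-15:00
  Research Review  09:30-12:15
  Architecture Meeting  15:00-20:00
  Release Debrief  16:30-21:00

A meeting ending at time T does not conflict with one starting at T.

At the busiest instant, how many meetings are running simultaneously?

Sweep the timeline, counting +1 at each start and −1 at each end (ends before starts at a tie):
09:30 start Research Review → 1
12:15 end Research Review → 0
13:30 start Strategy Interview → 1
15:00 end Strategy Interview → 0
15:00 start Architecture Meeting → 1
16:30 start Release Debrief → 2
17:00 start Hiring Review → 3
19:15 end Hiring Review → 2
20:00 end Architecture Meeting → 1
21:00 end Release Debrief → 0
Peak is 3, at 17:00 (Architecture Meeting, Hiring Review, Release Debrief).

3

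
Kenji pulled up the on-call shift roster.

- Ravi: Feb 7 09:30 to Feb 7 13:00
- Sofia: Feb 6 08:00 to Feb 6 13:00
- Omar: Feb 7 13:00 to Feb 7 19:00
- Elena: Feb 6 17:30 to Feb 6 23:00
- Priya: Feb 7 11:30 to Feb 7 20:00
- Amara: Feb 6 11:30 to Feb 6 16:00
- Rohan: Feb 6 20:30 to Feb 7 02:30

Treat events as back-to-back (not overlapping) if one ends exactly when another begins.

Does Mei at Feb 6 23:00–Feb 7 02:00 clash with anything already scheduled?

Sofia: ends Feb 6 13:00 at or before Mei starts Feb 6 23:00 → clear.
Amara: ends Feb 6 16:00 at or before Mei starts Feb 6 23:00 → clear.
Elena: ends Feb 6 23:00 at or before Mei starts Feb 6 23:00 → clear.
Rohan: starts Feb 6 20:30 before Mei ends Feb 7 02:00, and ends Feb 7 02:30 after Mei starts Feb 6 23:00 → overlap.
Ravi: starts Feb 7 09:30 at or after Mei ends Feb 7 02:00 → clear.
Priya: starts Feb 7 11:30 at or after Mei ends Feb 7 02:00 → clear.
Omar: starts Feb 7 13:00 at or after Mei ends Feb 7 02:00 → clear.
Mei overlaps Rohan.

Yes — it overlaps Rohan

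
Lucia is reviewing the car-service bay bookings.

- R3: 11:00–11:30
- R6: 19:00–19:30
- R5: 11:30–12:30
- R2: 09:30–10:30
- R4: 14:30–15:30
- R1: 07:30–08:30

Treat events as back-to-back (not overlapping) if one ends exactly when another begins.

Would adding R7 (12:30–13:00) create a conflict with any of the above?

No — it doesn't clash with anything

R1: ends 08:30 at or before R7 starts 12:30 → clear.
R2: ends 10:30 at or before R7 starts 12:30 → clear.
R3: ends 11:30 at or before R7 starts 12:30 → clear.
R5: ends 12:30 at or before R7 starts 12:30 → clear.
R4: starts 14:30 at or after R7 ends 13:00 → clear.
R6: starts 19:00 at or after R7 ends 13:00 → clear.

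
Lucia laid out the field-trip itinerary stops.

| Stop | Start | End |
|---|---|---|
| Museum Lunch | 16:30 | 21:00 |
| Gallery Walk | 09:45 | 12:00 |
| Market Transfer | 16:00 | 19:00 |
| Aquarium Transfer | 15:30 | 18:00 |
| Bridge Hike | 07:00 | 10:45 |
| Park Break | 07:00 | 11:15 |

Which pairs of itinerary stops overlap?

Aquarium Transfer & Market Transfer, Aquarium Transfer & Museum Lunch, Bridge Hike & Gallery Walk, Bridge Hike & Park Break, Gallery Walk & Park Break, Market Transfer & Museum Lunch

Sorted by start: Bridge Hike, Park Break, Gallery Walk, Aquarium Transfer, Market Transfer, Museum Lunch.
Park Break starts before Bridge Hike ends → Bridge Hike and Park Break overlap.
Gallery Walk starts before Bridge Hike ends → Bridge Hike and Gallery Walk overlap.
Aquarium Transfer starts after Bridge Hike ends, so nothing later overlaps Bridge Hike either.
Gallery Walk starts before Park Break ends → Park Break and Gallery Walk overlap.
Aquarium Transfer starts after Park Break ends, so nothing later overlaps Park Break either.
Aquarium Transfer starts after Gallery Walk ends, so nothing later overlaps Gallery Walk either.
Market Transfer starts before Aquarium Transfer ends → Aquarium Transfer and Market Transfer overlap.
Museum Lunch starts before Aquarium Transfer ends → Aquarium Transfer and Museum Lunch overlap.
Museum Lunch starts before Market Transfer ends → Market Transfer and Museum Lunch overlap.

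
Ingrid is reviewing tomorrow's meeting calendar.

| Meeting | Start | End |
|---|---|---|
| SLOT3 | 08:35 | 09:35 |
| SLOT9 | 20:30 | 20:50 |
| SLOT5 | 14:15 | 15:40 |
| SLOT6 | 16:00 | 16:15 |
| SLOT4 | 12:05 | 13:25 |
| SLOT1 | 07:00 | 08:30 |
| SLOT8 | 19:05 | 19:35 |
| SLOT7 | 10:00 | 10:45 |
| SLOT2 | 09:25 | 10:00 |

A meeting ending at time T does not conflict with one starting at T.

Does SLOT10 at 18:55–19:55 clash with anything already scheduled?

Yes — it overlaps SLOT8

SLOT1: ends 08:30 at or before SLOT10 starts 18:55 → clear.
SLOT3: ends 09:35 at or before SLOT10 starts 18:55 → clear.
SLOT2: ends 10:00 at or before SLOT10 starts 18:55 → clear.
SLOT7: ends 10:45 at or before SLOT10 starts 18:55 → clear.
SLOT4: ends 13:25 at or before SLOT10 starts 18:55 → clear.
SLOT5: ends 15:40 at or before SLOT10 starts 18:55 → clear.
SLOT6: ends 16:15 at or before SLOT10 starts 18:55 → clear.
SLOT8: starts 19:05 before SLOT10 ends 19:55, and ends 19:35 after SLOT10 starts 18:55 → overlap.
SLOT9: starts 20:30 at or after SLOT10 ends 19:55 → clear.
SLOT10 overlaps SLOT8.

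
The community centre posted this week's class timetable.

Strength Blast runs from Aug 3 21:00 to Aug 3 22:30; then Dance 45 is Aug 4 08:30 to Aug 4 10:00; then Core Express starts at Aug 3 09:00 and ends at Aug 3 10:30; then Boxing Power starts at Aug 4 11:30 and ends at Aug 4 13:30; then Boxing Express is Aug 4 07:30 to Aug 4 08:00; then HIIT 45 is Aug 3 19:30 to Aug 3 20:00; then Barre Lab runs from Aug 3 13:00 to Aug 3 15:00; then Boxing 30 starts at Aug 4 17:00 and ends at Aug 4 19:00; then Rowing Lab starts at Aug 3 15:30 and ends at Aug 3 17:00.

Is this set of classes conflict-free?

Yes

Sorted by start: Core Express, Barre Lab, Rowing Lab, HIIT 45, Strength Blast, Boxing Express, Dance 45, Boxing Power, Boxing 30.
Barre Lab starts after Core Express ends, so nothing later overlaps Core Express either.
Rowing Lab starts after Barre Lab ends, so nothing later overlaps Barre Lab either.
HIIT 45 starts after Rowing Lab ends, so nothing later overlaps Rowing Lab either.
Strength Blast starts after HIIT 45 ends, so nothing later overlaps HIIT 45 either.
Boxing Express starts after Strength Blast ends, so nothing later overlaps Strength Blast either.
Dance 45 starts after Boxing Express ends, so nothing later overlaps Boxing Express either.
Boxing Power starts after Dance 45 ends, so nothing later overlaps Dance 45 either.
Boxing 30 starts after Boxing Power ends.
Every pair is clear; the schedule has no overlaps.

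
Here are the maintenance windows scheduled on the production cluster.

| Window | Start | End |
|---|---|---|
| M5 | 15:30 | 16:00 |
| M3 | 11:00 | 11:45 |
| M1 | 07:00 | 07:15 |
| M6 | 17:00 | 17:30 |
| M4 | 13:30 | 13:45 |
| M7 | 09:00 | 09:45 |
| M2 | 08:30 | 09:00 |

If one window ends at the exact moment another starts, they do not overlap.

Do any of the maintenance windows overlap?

Sorted by start: M1, M2, M7, M3, M4, M5, M6.
M2 starts after M1 ends — done with M1.
M7 starts exactly when M2 ends (back-to-back, no overlap) — done with M2.
M3 starts after M7 ends — done with M7.
M4 starts after M3 ends — done with M3.
M5 starts after M4 ends — done with M4.
M6 starts after M5 ends.
Every pair is clear; the schedule has no overlaps.

No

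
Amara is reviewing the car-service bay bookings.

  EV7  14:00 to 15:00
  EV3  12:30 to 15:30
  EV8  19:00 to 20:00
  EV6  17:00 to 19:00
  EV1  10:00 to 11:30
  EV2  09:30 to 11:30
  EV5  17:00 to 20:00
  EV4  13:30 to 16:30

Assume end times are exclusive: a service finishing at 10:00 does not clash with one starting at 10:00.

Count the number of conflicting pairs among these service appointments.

6

Two intervals overlap when each starts before the other ends.
Sorted by start: EV2, EV1, EV3, EV4, EV7, EV5, EV6, EV8.
EV1 starts before EV2 ends → EV2 and EV1 overlap.
EV3 starts after EV2 ends; EV2 is clear from here.
EV3 starts after EV1 ends; EV1 is clear from here.
EV4 starts before EV3 ends → EV3 and EV4 overlap.
EV7 starts before EV3 ends → EV3 and EV7 overlap.
EV5 starts after EV3 ends; EV3 is clear from here.
EV7 starts before EV4 ends → EV4 and EV7 overlap.
EV5 starts after EV4 ends; EV4 is clear from here.
EV5 starts after EV7 ends; EV7 is clear from here.
EV6 starts before EV5 ends → EV5 and EV6 overlap.
EV8 starts before EV5 ends → EV5 and EV8 overlap.
EV8 starts exactly when EV6 ends (back-to-back, no overlap).
Overlapping pairs: EV1 & EV2, EV3 & EV4, EV3 & EV7, EV4 & EV7, EV5 & EV6, EV5 & EV8 — 6 in total.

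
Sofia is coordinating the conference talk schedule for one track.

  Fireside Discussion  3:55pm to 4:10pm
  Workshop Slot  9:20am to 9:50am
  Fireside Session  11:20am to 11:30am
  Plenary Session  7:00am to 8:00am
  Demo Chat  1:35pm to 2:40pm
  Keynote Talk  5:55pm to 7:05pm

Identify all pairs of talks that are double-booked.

no overlapping pairs

Sorted by start: Plenary Session, Workshop Slot, Fireside Session, Demo Chat, Fireside Discussion, Keynote Talk.
Workshop Slot starts after Plenary Session ends, so nothing later overlaps Plenary Session either.
Fireside Session starts after Workshop Slot ends, so nothing later overlaps Workshop Slot either.
Demo Chat starts after Fireside Session ends, so nothing later overlaps Fireside Session either.
Fireside Discussion starts after Demo Chat ends, so nothing later overlaps Demo Chat either.
Keynote Talk starts after Fireside Discussion ends.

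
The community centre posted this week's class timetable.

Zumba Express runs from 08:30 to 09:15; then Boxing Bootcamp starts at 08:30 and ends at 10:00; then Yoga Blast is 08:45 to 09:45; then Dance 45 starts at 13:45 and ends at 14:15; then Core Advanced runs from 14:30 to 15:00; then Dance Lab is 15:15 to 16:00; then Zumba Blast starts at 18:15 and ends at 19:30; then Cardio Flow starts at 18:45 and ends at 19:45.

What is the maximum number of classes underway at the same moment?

Walk through starts and ends in time order (an end at T is processed before a start at T):
08:30 start Boxing Bootcamp → 1
08:30 start Zumba Express → 2
08:45 start Yoga Blast → 3
09:15 end Zumba Express → 2
09:45 end Yoga Blast → 1
10:00 end Boxing Bootcamp → 0
13:45 start Dance 45 → 1
14:15 end Dance 45 → 0
14:30 start Core Advanced → 1
15:00 end Core Advanced → 0
15:15 start Dance Lab → 1
16:00 end Dance Lab → 0
18:15 start Zumba Blast → 1
18:45 start Cardio Flow → 2
19:30 end Zumba Blast → 1
19:45 end Cardio Flow → 0
Peak is 3, at 08:45 (Boxing Bootcamp, Yoga Blast, Zumba Express).

3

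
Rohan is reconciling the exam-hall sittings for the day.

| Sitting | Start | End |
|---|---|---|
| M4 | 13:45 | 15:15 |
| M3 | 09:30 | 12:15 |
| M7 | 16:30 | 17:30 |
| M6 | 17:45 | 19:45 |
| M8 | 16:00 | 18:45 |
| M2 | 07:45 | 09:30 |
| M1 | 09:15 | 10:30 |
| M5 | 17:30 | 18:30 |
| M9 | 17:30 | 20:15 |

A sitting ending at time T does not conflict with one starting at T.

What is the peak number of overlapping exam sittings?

Sort all start/end points and keep a running count:
07:45 start M2 → 1
09:15 start M1 → 2
09:30 end M2 → 1
09:30 start M3 → 2
10:30 end M1 → 1
12:15 end M3 → 0
13:45 start M4 → 1
15:15 end M4 → 0
16:00 start M8 → 1
16:30 start M7 → 2
17:30 end M7 → 1
17:30 start M5 → 2
17:30 start M9 → 3
17:45 start M6 → 4
18:30 end M5 → 3
18:45 end M8 → 2
19:45 end M6 → 1
20:15 end M9 → 0
Peak is 4, at 17:45 (M5, M6, M8, M9).

4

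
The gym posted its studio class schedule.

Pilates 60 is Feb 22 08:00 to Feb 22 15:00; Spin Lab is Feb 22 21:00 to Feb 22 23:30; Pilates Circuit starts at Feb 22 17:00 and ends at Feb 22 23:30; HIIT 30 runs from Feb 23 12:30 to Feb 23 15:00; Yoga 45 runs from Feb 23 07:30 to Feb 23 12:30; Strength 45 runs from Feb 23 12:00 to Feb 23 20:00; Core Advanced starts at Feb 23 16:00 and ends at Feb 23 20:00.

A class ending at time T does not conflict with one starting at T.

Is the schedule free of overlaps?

Sorted by start: Pilates 60, Pilates Circuit, Spin Lab, Yoga 45, Strength 45, HIIT 30, Core Advanced.
Pilates Circuit starts after Pilates 60 ends — done with Pilates 60.
Spin Lab starts before Pilates Circuit ends → Pilates Circuit and Spin Lab overlap.
That's a conflict, so the schedule is not conflict-free.

No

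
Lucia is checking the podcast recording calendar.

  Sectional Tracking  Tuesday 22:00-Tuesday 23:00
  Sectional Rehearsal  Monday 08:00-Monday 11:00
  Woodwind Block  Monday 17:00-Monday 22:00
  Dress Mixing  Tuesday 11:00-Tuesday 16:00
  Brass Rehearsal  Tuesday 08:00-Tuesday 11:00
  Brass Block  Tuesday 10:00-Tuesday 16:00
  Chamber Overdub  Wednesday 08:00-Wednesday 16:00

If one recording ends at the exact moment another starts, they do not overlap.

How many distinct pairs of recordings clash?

Sorted by start: Sectional Rehearsal, Woodwind Block, Brass Rehearsal, Brass Block, Dress Mixing, Sectional Tracking, Chamber Overdub.
Woodwind Block starts after Sectional Rehearsal ends, so Sectional Rehearsal has no further overlaps.
Brass Rehearsal starts after Woodwind Block ends, so Woodwind Block has no further overlaps.
Brass Block starts before Brass Rehearsal ends → Brass Rehearsal and Brass Block overlap.
Dress Mixing starts exactly when Brass Rehearsal ends (back-to-back, no overlap), so Brass Rehearsal has no further overlaps.
Dress Mixing starts before Brass Block ends → Brass Block and Dress Mixing overlap.
Sectional Tracking starts after Brass Block ends, so Brass Block has no further overlaps.
Sectional Tracking starts after Dress Mixing ends, so Dress Mixing has no further overlaps.
Chamber Overdub starts after Sectional Tracking ends.
Overlapping pairs: Brass Block & Brass Rehearsal, Brass Block & Dress Mixing — 2 in total.

2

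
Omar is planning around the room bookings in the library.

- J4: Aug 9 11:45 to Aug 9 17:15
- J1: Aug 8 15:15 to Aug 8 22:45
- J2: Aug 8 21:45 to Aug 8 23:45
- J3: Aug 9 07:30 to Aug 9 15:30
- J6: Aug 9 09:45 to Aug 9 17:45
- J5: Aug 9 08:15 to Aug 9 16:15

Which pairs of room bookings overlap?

J1 & J2, J3 & J4, J3 & J5, J3 & J6, J4 & J5, J4 & J6, J5 & J6

Sorted by start: J1, J2, J3, J5, J6, J4.
J2 starts before J1 ends → J1 and J2 overlap.
J3 starts after J1 ends, so J1 has no further overlaps.
J3 starts after J2 ends, so J2 has no further overlaps.
J5 starts before J3 ends → J3 and J5 overlap.
J6 starts before J3 ends → J3 and J6 overlap.
J4 starts before J3 ends → J3 and J4 overlap.
J6 starts before J5 ends → J5 and J6 overlap.
J4 starts before J5 ends → J5 and J4 overlap.
J4 starts before J6 ends → J6 and J4 overlap.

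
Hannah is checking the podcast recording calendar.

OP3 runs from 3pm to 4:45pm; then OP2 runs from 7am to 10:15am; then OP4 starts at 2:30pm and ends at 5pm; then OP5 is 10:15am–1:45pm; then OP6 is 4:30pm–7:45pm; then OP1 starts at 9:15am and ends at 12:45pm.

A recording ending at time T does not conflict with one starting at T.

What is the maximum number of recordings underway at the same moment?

3

Walk through starts and ends in time order (an end at T is processed before a start at T):
7am start OP2 → 1
9:15am start OP1 → 2
10:15am end OP2 → 1
10:15am start OP5 → 2
12:45pm end OP1 → 1
1:45pm end OP5 → 0
2:30pm start OP4 → 1
3pm start OP3 → 2
4:30pm start OP6 → 3
4:45pm end OP3 → 2
5pm end OP4 → 1
7:45pm end OP6 → 0
Peak is 3, at 4:30pm (OP3, OP4, OP6).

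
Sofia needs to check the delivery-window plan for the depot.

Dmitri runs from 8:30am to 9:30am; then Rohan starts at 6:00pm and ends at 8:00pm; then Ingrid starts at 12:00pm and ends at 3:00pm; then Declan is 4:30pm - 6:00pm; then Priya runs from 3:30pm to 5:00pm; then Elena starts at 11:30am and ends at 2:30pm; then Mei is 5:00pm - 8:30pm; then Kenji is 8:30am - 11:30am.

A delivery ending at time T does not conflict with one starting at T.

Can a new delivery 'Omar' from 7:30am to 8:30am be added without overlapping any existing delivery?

Dmitri: starts 8:30am at or after Omar ends 8:30am → clear.
Kenji: starts 8:30am at or after Omar ends 8:30am → clear.
Elena: starts 11:30am at or after Omar ends 8:30am → clear.
Ingrid: starts 12:00pm at or after Omar ends 8:30am → clear.
Priya: starts 3:30pm at or after Omar ends 8:30am → clear.
Declan: starts 4:30pm at or after Omar ends 8:30am → clear.
Mei: starts 5:00pm at or after Omar ends 8:30am → clear.
Rohan: starts 6:00pm at or after Omar ends 8:30am → clear.

Yes — the slot is free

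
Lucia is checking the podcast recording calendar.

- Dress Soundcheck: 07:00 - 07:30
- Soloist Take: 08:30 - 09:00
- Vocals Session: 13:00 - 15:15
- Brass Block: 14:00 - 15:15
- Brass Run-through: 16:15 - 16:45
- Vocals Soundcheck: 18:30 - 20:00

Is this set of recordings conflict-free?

Sorted by start: Dress Soundcheck, Soloist Take, Vocals Session, Brass Block, Brass Run-through, Vocals Soundcheck.
Soloist Take starts after Dress Soundcheck ends; Dress Soundcheck is clear from here.
Vocals Session starts after Soloist Take ends; Soloist Take is clear from here.
Brass Block starts before Vocals Session ends → Vocals Session and Brass Block overlap.
That's a conflict, so the schedule is not conflict-free.

No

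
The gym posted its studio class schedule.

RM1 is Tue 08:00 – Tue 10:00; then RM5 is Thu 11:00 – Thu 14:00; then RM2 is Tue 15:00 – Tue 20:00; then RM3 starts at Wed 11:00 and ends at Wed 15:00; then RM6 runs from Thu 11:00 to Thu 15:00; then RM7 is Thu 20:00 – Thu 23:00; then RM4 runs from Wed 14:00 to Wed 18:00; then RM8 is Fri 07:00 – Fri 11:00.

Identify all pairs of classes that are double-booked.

Sorted by start: RM1, RM2, RM3, RM4, RM5, RM6, RM7, RM8.
RM2 starts after RM1 ends, so nothing later overlaps RM1 either.
RM3 starts after RM2 ends, so nothing later overlaps RM2 either.
RM4 starts before RM3 ends → RM3 and RM4 overlap.
RM5 starts after RM3 ends, so nothing later overlaps RM3 either.
RM5 starts after RM4 ends, so nothing later overlaps RM4 either.
RM6 starts before RM5 ends → RM5 and RM6 overlap.
RM7 starts after RM5 ends, so nothing later overlaps RM5 either.
RM7 starts after RM6 ends, so nothing later overlaps RM6 either.
RM8 starts after RM7 ends.

RM3 & RM4, RM5 & RM6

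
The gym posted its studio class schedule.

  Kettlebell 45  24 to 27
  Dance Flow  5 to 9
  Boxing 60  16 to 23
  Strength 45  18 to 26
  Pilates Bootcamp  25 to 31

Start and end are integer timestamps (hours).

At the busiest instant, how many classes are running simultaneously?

Sweep the timeline, counting +1 at each start and −1 at each end (ends before starts at a tie):
5 start Dance Flow → 1
9 end Dance Flow → 0
16 start Boxing 60 → 1
18 start Strength 45 → 2
23 end Boxing 60 → 1
24 start Kettlebell 45 → 2
25 start Pilates Bootcamp → 3
26 end Strength 45 → 2
27 end Kettlebell 45 → 1
31 end Pilates Bootcamp → 0
Peak is 3, at 25 (Kettlebell 45, Pilates Bootcamp, Strength 45).

3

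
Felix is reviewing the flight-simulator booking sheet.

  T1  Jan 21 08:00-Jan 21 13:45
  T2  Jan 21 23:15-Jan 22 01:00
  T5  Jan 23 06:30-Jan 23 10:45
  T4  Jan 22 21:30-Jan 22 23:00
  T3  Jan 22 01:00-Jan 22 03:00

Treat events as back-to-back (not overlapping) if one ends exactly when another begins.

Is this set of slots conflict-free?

Yes

Sorted by start: T1, T2, T3, T4, T5.
T2 starts after T1 ends; T1 is clear from here.
T3 starts exactly when T2 ends (back-to-back, no overlap); T2 is clear from here.
T4 starts after T3 ends; T3 is clear from here.
T5 starts after T4 ends.
Every pair is clear; the schedule has no overlaps.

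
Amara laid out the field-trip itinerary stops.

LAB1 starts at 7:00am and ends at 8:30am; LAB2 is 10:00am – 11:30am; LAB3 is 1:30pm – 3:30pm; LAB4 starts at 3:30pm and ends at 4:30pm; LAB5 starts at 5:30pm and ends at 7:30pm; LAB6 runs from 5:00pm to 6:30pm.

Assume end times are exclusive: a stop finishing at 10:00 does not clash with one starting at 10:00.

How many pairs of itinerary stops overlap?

1

Sorted by start: LAB1, LAB2, LAB3, LAB4, LAB6, LAB5.
LAB2 starts after LAB1 ends; LAB1 is clear from here.
LAB3 starts after LAB2 ends; LAB2 is clear from here.
LAB4 starts exactly when LAB3 ends (back-to-back, no overlap); LAB3 is clear from here.
LAB6 starts after LAB4 ends; LAB4 is clear from here.
LAB5 starts before LAB6 ends → LAB6 and LAB5 overlap.
Overlapping pairs: LAB5 & LAB6 — 1 in total.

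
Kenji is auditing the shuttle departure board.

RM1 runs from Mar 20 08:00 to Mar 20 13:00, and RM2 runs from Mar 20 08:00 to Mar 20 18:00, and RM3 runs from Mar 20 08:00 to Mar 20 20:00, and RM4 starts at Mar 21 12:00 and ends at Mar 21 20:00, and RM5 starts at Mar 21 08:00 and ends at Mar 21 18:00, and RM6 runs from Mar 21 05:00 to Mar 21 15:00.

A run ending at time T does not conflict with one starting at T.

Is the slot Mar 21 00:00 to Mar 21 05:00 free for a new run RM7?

RM1: ends Mar 20 13:00 at or before RM7 starts Mar 21 00:00 → clear.
RM2: ends Mar 20 18:00 at or before RM7 starts Mar 21 00:00 → clear.
RM3: ends Mar 20 20:00 at or before RM7 starts Mar 21 00:00 → clear.
RM6: starts Mar 21 05:00 at or after RM7 ends Mar 21 05:00 → clear.
RM5: starts Mar 21 08:00 at or after RM7 ends Mar 21 05:00 → clear.
RM4: starts Mar 21 12:00 at or after RM7 ends Mar 21 05:00 → clear.

Yes — the slot is free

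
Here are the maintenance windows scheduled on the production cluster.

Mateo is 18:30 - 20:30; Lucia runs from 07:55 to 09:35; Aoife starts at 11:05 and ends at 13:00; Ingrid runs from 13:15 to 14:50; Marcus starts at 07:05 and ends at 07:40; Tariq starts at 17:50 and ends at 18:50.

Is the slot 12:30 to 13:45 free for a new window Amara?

No — it overlaps Aoife, Ingrid

Marcus: ends 07:40 at or before Amara starts 12:30 → clear.
Lucia: ends 09:35 at or before Amara starts 12:30 → clear.
Aoife: starts 11:05 before Amara ends 13:45, and ends 13:00 after Amara starts 12:30 → overlap.
Ingrid: starts 13:15 before Amara ends 13:45, and ends 14:50 after Amara starts 12:30 → overlap.
Tariq: starts 17:50 at or after Amara ends 13:45 → clear.
Mateo: starts 18:30 at or after Amara ends 13:45 → clear.
Amara overlaps Aoife, Ingrid.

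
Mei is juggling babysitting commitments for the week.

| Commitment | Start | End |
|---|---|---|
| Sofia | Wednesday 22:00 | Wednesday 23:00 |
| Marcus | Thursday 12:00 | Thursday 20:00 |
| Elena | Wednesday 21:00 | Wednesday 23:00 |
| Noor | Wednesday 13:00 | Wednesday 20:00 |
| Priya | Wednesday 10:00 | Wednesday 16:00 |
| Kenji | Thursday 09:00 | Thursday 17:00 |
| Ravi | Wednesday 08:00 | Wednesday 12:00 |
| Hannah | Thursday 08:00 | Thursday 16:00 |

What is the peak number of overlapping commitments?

3

Walk through starts and ends in time order (an end at T is processed before a start at T):
Wednesday 08:00 start Ravi → 1
Wednesday 10:00 start Priya → 2
Wednesday 12:00 end Ravi → 1
Wednesday 13:00 start Noor → 2
Wednesday 16:00 end Priya → 1
Wednesday 20:00 end Noor → 0
Wednesday 21:00 start Elena → 1
Wednesday 22:00 start Sofia → 2
Wednesday 23:00 end Elena → 1
Wednesday 23:00 end Sofia → 0
Thursday 08:00 start Hannah → 1
Thursday 09:00 start Kenji → 2
Thursday 12:00 start Marcus → 3
Thursday 16:00 end Hannah → 2
Thursday 17:00 end Kenji → 1
Thursday 20:00 end Marcus → 0
Peak is 3, at Thursday 12:00 (Hannah, Kenji, Marcus).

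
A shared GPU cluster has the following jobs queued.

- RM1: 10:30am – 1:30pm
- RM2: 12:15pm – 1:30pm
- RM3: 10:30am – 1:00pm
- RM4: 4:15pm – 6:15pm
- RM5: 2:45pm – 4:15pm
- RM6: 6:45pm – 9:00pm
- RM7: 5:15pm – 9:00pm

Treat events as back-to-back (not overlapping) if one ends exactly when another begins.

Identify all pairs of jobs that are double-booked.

Two intervals overlap when each starts before the other ends.
Sorted by start: RM1, RM3, RM2, RM5, RM4, RM7, RM6.
RM3 starts before RM1 ends → RM1 and RM3 overlap.
RM2 starts before RM1 ends → RM1 and RM2 overlap.
RM5 starts after RM1 ends, so nothing later overlaps RM1 either.
RM2 starts before RM3 ends → RM3 and RM2 overlap.
RM5 starts after RM3 ends, so nothing later overlaps RM3 either.
RM5 starts after RM2 ends, so nothing later overlaps RM2 either.
RM4 starts exactly when RM5 ends (back-to-back, no overlap), so nothing later overlaps RM5 either.
RM7 starts before RM4 ends → RM4 and RM7 overlap.
RM6 starts after RM4 ends.
RM6 starts before RM7 ends → RM7 and RM6 overlap.

RM1 & RM2, RM1 & RM3, RM2 & RM3, RM4 & RM7, RM6 & RM7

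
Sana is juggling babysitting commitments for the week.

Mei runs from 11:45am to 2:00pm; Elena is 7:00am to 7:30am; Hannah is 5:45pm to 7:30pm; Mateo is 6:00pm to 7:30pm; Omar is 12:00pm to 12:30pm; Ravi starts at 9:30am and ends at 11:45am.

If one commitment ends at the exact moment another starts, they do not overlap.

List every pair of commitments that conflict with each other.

Check each pair: they overlap iff neither finishes before the other starts.
Sorted by start: Elena, Ravi, Mei, Omar, Hannah, Mateo.
Ravi starts after Elena ends — done with Elena.
Mei starts exactly when Ravi ends (back-to-back, no overlap) — done with Ravi.
Omar starts before Mei ends → Mei and Omar overlap.
Hannah starts after Mei ends — done with Mei.
Hannah starts after Omar ends — done with Omar.
Mateo starts before Hannah ends → Hannah and Mateo overlap.

Hannah & Mateo, Mei & Omar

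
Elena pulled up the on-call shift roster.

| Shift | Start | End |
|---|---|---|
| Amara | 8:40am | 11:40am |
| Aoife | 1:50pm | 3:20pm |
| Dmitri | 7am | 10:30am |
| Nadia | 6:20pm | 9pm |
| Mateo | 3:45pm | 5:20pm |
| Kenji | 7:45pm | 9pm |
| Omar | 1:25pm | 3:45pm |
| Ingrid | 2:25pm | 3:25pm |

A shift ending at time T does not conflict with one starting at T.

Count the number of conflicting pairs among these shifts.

5

Check each pair: they overlap iff neither finishes before the other starts.
Sorted by start: Dmitri, Amara, Omar, Aoife, Ingrid, Mateo, Nadia, Kenji.
Amara starts before Dmitri ends → Dmitri and Amara overlap.
Omar starts after Dmitri ends — done with Dmitri.
Omar starts after Amara ends — done with Amara.
Aoife starts before Omar ends → Omar and Aoife overlap.
Ingrid starts before Omar ends → Omar and Ingrid overlap.
Mateo starts exactly when Omar ends (back-to-back, no overlap) — done with Omar.
Ingrid starts before Aoife ends → Aoife and Ingrid overlap.
Mateo starts after Aoife ends — done with Aoife.
Mateo starts after Ingrid ends — done with Ingrid.
Nadia starts after Mateo ends — done with Mateo.
Kenji starts before Nadia ends → Nadia and Kenji overlap.
Overlapping pairs: Amara & Dmitri, Aoife & Ingrid, Aoife & Omar, Ingrid & Omar, Kenji & Nadia — 5 in total.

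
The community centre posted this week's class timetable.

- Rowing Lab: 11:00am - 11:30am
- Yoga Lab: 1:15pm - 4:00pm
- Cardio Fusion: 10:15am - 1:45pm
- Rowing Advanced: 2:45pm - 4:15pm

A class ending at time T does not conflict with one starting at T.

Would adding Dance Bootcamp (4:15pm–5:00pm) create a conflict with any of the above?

No — it doesn't clash with anything

Cardio Fusion: ends 1:45pm at or before Dance Bootcamp starts 4:15pm → clear.
Rowing Lab: ends 11:30am at or before Dance Bootcamp starts 4:15pm → clear.
Yoga Lab: ends 4:00pm at or before Dance Bootcamp starts 4:15pm → clear.
Rowing Advanced: ends 4:15pm at or before Dance Bootcamp starts 4:15pm → clear.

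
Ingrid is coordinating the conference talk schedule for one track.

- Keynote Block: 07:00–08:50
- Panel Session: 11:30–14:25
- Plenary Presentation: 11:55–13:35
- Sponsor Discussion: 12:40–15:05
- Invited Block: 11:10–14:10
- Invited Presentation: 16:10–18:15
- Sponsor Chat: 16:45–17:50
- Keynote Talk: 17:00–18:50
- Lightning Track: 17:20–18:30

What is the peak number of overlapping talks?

Sweep the timeline, counting +1 at each start and −1 at each end (ends before starts at a tie):
07:00 start Keynote Block → 1
08:50 end Keynote Block → 0
11:10 start Invited Block → 1
11:30 start Panel Session → 2
11:55 start Plenary Presentation → 3
12:40 start Sponsor Discussion → 4
13:35 end Plenary Presentation → 3
14:10 end Invited Block → 2
14:25 end Panel Session → 1
15:05 end Sponsor Discussion → 0
16:10 start Invited Presentation → 1
16:45 start Sponsor Chat → 2
17:00 start Keynote Talk → 3
17:20 start Lightning Track → 4
17:50 end Sponsor Chat → 3
18:15 end Invited Presentation → 2
18:30 end Lightning Track → 1
18:50 end Keynote Talk → 0
Peak is 4, at 12:40 (Invited Block, Panel Session, Plenary Presentation, Sponsor Discussion).

4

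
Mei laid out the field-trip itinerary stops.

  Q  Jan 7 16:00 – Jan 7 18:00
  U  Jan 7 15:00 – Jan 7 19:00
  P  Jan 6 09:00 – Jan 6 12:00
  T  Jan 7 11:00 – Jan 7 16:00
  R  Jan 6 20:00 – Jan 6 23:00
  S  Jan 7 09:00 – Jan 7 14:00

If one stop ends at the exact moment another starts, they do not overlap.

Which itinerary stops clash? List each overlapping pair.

Q & U, S & T, T & U

Sorted by start: P, R, S, T, U, Q.
R starts after P ends, so P has no further overlaps.
S starts after R ends, so R has no further overlaps.
T starts before S ends → S and T overlap.
U starts after S ends, so S has no further overlaps.
U starts before T ends → T and U overlap.
Q starts exactly when T ends (back-to-back, no overlap).
Q starts before U ends → U and Q overlap.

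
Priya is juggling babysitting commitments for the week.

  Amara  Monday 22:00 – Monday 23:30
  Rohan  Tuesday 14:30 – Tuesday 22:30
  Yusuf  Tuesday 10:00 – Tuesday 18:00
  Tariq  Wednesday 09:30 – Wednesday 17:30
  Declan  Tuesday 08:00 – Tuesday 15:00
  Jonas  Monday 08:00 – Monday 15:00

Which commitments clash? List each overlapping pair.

Two intervals overlap when each starts before the other ends.
Sorted by start: Jonas, Amara, Declan, Yusuf, Rohan, Tariq.
Amara starts after Jonas ends, so nothing later overlaps Jonas either.
Declan starts after Amara ends, so nothing later overlaps Amara either.
Yusuf starts before Declan ends → Declan and Yusuf overlap.
Rohan starts before Declan ends → Declan and Rohan overlap.
Tariq starts after Declan ends.
Rohan starts before Yusuf ends → Yusuf and Rohan overlap.
Tariq starts after Yusuf ends.
Tariq starts after Rohan ends.

Declan & Rohan, Declan & Yusuf, Rohan & Yusuf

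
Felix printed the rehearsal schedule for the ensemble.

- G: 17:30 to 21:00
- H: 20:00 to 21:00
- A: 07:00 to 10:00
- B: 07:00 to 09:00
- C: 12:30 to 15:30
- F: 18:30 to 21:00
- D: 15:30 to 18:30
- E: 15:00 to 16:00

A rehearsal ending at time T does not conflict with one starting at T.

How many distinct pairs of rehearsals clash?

7

Two intervals overlap when each starts before the other ends.
Sorted by start: A, B, C, E, D, G, F, H.
B starts before A ends → A and B overlap.
C starts after A ends, so A has no further overlaps.
C starts after B ends, so B has no further overlaps.
E starts before C ends → C and E overlap.
D starts exactly when C ends (back-to-back, no overlap), so C has no further overlaps.
D starts before E ends → E and D overlap.
G starts after E ends, so E has no further overlaps.
G starts before D ends → D and G overlap.
F starts exactly when D ends (back-to-back, no overlap), so D has no further overlaps.
F starts before G ends → G and F overlap.
H starts before G ends → G and H overlap.
H starts before F ends → F and H overlap.
Overlapping pairs: A & B, C & E, D & E, D & G, F & G, F & H, G & H — 7 in total.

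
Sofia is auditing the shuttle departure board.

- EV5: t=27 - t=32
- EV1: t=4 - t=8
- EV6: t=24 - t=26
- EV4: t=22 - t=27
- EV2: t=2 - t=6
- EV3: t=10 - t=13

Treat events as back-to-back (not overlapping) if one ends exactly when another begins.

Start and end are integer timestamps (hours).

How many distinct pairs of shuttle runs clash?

Two intervals overlap when each starts before the other ends.
Sorted by start: EV2, EV1, EV3, EV4, EV6, EV5.
EV1 starts before EV2 ends → EV2 and EV1 overlap.
EV3 starts after EV2 ends — done with EV2.
EV3 starts after EV1 ends — done with EV1.
EV4 starts after EV3 ends — done with EV3.
EV6 starts before EV4 ends → EV4 and EV6 overlap.
EV5 starts exactly when EV4 ends (back-to-back, no overlap).
EV5 starts after EV6 ends.
Overlapping pairs: EV1 & EV2, EV4 & EV6 — 2 in total.

2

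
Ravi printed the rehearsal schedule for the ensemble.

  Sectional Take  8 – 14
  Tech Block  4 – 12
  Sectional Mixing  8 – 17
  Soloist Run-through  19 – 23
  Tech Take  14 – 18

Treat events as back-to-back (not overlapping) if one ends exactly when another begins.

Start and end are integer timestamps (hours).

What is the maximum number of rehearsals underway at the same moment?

Walk through starts and ends in time order (an end at T is processed before a start at T):
4 start Tech Block → 1
8 start Sectional Mixing → 2
8 start Sectional Take → 3
12 end Tech Block → 2
14 end Sectional Take → 1
14 start Tech Take → 2
17 end Sectional Mixing → 1
18 end Tech Take → 0
19 start Soloist Run-through → 1
23 end Soloist Run-through → 0
Peak is 3, at 8 (Sectional Mixing, Sectional Take, Tech Block).

3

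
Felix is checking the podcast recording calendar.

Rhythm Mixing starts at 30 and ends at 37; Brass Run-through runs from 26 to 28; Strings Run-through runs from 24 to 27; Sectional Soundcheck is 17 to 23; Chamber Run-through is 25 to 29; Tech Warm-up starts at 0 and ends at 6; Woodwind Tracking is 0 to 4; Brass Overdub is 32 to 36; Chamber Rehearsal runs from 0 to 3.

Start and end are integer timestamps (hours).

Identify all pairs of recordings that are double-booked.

Brass Overdub & Rhythm Mixing, Brass Run-through & Chamber Run-through, Brass Run-through & Strings Run-through, Chamber Rehearsal & Tech Warm-up, Chamber Rehearsal & Woodwind Tracking, Chamber Run-through & Strings Run-through, Tech Warm-up & Woodwind Tracking

Two intervals overlap when each starts before the other ends.
Sorted by start: Tech Warm-up, Woodwind Tracking, Chamber Rehearsal, Sectional Soundcheck, Strings Run-through, Chamber Run-through, Brass Run-through, Rhythm Mixing, Brass Overdub.
Woodwind Tracking starts before Tech Warm-up ends → Tech Warm-up and Woodwind Tracking overlap.
Chamber Rehearsal starts before Tech Warm-up ends → Tech Warm-up and Chamber Rehearsal overlap.
Sectional Soundcheck starts after Tech Warm-up ends, so nothing later overlaps Tech Warm-up either.
Chamber Rehearsal starts before Woodwind Tracking ends → Woodwind Tracking and Chamber Rehearsal overlap.
Sectional Soundcheck starts after Woodwind Tracking ends, so nothing later overlaps Woodwind Tracking either.
Sectional Soundcheck starts after Chamber Rehearsal ends, so nothing later overlaps Chamber Rehearsal either.
Strings Run-through starts after Sectional Soundcheck ends, so nothing later overlaps Sectional Soundcheck either.
Chamber Run-through starts before Strings Run-through ends → Strings Run-through and Chamber Run-through overlap.
Brass Run-through starts before Strings Run-through ends → Strings Run-through and Brass Run-through overlap.
Rhythm Mixing starts after Strings Run-through ends, so nothing later overlaps Strings Run-through either.
Brass Run-through starts before Chamber Run-through ends → Chamber Run-through and Brass Run-through overlap.
Rhythm Mixing starts after Chamber Run-through ends, so nothing later overlaps Chamber Run-through either.
Rhythm Mixing starts after Brass Run-through ends, so nothing later overlaps Brass Run-through either.
Brass Overdub starts before Rhythm Mixing ends → Rhythm Mixing and Brass Overdub overlap.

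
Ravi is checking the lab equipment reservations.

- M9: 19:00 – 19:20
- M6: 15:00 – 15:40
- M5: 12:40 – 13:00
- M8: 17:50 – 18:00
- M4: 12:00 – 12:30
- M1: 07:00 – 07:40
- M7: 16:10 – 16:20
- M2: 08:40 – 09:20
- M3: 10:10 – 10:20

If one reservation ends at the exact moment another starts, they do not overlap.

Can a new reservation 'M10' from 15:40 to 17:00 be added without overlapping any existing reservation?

M1: ends 07:40 at or before M10 starts 15:40 → clear.
M2: ends 09:20 at or before M10 starts 15:40 → clear.
M3: ends 10:20 at or before M10 starts 15:40 → clear.
M4: ends 12:30 at or before M10 starts 15:40 → clear.
M5: ends 13:00 at or before M10 starts 15:40 → clear.
M6: ends 15:40 at or before M10 starts 15:40 → clear.
M7: starts 16:10 before M10 ends 17:00, and ends 16:20 after M10 starts 15:40 → overlap.
M8: starts 17:50 at or after M10 ends 17:00 → clear.
M9: starts 19:00 at or after M10 ends 17:00 → clear.
M10 overlaps M7.

No — it overlaps M7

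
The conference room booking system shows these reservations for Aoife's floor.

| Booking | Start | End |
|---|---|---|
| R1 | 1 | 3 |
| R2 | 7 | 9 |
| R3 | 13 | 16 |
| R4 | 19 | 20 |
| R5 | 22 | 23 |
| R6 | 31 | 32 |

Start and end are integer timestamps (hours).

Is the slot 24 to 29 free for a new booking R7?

R1: ends 3 at or before R7 starts 24 → clear.
R2: ends 9 at or before R7 starts 24 → clear.
R3: ends 16 at or before R7 starts 24 → clear.
R4: ends 20 at or before R7 starts 24 → clear.
R5: ends 23 at or before R7 starts 24 → clear.
R6: starts 31 at or after R7 ends 29 → clear.

Yes — the slot is free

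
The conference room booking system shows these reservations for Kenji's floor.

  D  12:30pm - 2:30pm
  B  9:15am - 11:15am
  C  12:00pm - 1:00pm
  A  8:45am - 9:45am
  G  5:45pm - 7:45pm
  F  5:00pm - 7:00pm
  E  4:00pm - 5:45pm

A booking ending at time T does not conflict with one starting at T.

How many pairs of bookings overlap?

4

Two intervals overlap when each starts before the other ends.
Sorted by start: A, B, C, D, E, F, G.
B starts before A ends → A and B overlap.
C starts after A ends, so nothing later overlaps A either.
C starts after B ends, so nothing later overlaps B either.
D starts before C ends → C and D overlap.
E starts after C ends, so nothing later overlaps C either.
E starts after D ends, so nothing later overlaps D either.
F starts before E ends → E and F overlap.
G starts exactly when E ends (back-to-back, no overlap).
G starts before F ends → F and G overlap.
Overlapping pairs: A & B, C & D, E & F, F & G — 4 in total.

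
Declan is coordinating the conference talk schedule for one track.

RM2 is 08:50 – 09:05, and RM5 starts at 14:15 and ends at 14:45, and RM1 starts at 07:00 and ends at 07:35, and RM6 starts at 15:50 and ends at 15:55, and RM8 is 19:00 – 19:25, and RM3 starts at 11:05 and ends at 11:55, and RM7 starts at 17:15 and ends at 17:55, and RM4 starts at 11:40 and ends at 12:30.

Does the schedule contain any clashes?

Check each pair: they overlap iff neither finishes before the other starts.
Sorted by start: RM1, RM2, RM3, RM4, RM5, RM6, RM7, RM8.
RM2 starts after RM1 ends, so nothing later overlaps RM1 either.
RM3 starts after RM2 ends, so nothing later overlaps RM2 either.
RM4 starts before RM3 ends → RM3 and RM4 overlap.
That's a conflict, so the schedule is not conflict-free.

Yes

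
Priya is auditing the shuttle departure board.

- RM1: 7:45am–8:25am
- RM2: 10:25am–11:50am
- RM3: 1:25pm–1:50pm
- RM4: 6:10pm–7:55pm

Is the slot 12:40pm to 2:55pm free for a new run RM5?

No — it overlaps RM3

RM1: ends 8:25am at or before RM5 starts 12:40pm → clear.
RM2: ends 11:50am at or before RM5 starts 12:40pm → clear.
RM3: starts 1:25pm before RM5 ends 2:55pm, and ends 1:50pm after RM5 starts 12:40pm → overlap.
RM4: starts 6:10pm at or after RM5 ends 2:55pm → clear.
RM5 overlaps RM3.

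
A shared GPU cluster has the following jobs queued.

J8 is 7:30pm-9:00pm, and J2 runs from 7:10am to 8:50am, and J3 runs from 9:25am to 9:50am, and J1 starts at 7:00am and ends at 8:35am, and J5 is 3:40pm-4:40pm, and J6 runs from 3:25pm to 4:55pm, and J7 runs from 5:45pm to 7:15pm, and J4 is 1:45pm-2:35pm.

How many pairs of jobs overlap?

Sorted by start: J1, J2, J3, J4, J6, J5, J7, J8.
J2 starts before J1 ends → J1 and J2 overlap.
J3 starts after J1 ends; J1 is clear from here.
J3 starts after J2 ends; J2 is clear from here.
J4 starts after J3 ends; J3 is clear from here.
J6 starts after J4 ends; J4 is clear from here.
J5 starts before J6 ends → J6 and J5 overlap.
J7 starts after J6 ends; J6 is clear from here.
J7 starts after J5 ends; J5 is clear from here.
J8 starts after J7 ends.
Overlapping pairs: J1 & J2, J5 & J6 — 2 in total.

2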